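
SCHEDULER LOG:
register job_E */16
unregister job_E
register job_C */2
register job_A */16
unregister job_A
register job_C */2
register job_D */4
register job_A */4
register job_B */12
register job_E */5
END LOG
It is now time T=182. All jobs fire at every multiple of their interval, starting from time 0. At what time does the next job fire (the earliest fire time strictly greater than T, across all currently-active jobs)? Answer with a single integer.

Op 1: register job_E */16 -> active={job_E:*/16}
Op 2: unregister job_E -> active={}
Op 3: register job_C */2 -> active={job_C:*/2}
Op 4: register job_A */16 -> active={job_A:*/16, job_C:*/2}
Op 5: unregister job_A -> active={job_C:*/2}
Op 6: register job_C */2 -> active={job_C:*/2}
Op 7: register job_D */4 -> active={job_C:*/2, job_D:*/4}
Op 8: register job_A */4 -> active={job_A:*/4, job_C:*/2, job_D:*/4}
Op 9: register job_B */12 -> active={job_A:*/4, job_B:*/12, job_C:*/2, job_D:*/4}
Op 10: register job_E */5 -> active={job_A:*/4, job_B:*/12, job_C:*/2, job_D:*/4, job_E:*/5}
  job_A: interval 4, next fire after T=182 is 184
  job_B: interval 12, next fire after T=182 is 192
  job_C: interval 2, next fire after T=182 is 184
  job_D: interval 4, next fire after T=182 is 184
  job_E: interval 5, next fire after T=182 is 185
Earliest fire time = 184 (job job_A)

Answer: 184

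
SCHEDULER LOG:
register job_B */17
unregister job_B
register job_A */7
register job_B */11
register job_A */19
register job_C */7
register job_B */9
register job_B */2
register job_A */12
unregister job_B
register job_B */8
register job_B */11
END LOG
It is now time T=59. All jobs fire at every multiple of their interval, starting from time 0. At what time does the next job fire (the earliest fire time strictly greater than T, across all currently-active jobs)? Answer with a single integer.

Answer: 60

Derivation:
Op 1: register job_B */17 -> active={job_B:*/17}
Op 2: unregister job_B -> active={}
Op 3: register job_A */7 -> active={job_A:*/7}
Op 4: register job_B */11 -> active={job_A:*/7, job_B:*/11}
Op 5: register job_A */19 -> active={job_A:*/19, job_B:*/11}
Op 6: register job_C */7 -> active={job_A:*/19, job_B:*/11, job_C:*/7}
Op 7: register job_B */9 -> active={job_A:*/19, job_B:*/9, job_C:*/7}
Op 8: register job_B */2 -> active={job_A:*/19, job_B:*/2, job_C:*/7}
Op 9: register job_A */12 -> active={job_A:*/12, job_B:*/2, job_C:*/7}
Op 10: unregister job_B -> active={job_A:*/12, job_C:*/7}
Op 11: register job_B */8 -> active={job_A:*/12, job_B:*/8, job_C:*/7}
Op 12: register job_B */11 -> active={job_A:*/12, job_B:*/11, job_C:*/7}
  job_A: interval 12, next fire after T=59 is 60
  job_B: interval 11, next fire after T=59 is 66
  job_C: interval 7, next fire after T=59 is 63
Earliest fire time = 60 (job job_A)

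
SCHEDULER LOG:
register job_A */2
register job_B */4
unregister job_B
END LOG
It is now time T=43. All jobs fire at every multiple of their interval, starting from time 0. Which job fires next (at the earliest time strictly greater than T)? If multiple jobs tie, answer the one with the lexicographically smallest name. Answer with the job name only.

Answer: job_A

Derivation:
Op 1: register job_A */2 -> active={job_A:*/2}
Op 2: register job_B */4 -> active={job_A:*/2, job_B:*/4}
Op 3: unregister job_B -> active={job_A:*/2}
  job_A: interval 2, next fire after T=43 is 44
Earliest = 44, winner (lex tiebreak) = job_A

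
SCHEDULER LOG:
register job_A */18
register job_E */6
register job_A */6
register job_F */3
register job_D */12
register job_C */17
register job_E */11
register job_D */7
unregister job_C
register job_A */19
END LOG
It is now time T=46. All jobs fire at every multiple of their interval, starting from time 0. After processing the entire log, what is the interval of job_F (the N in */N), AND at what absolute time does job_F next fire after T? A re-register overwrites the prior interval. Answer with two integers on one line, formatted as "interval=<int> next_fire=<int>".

Answer: interval=3 next_fire=48

Derivation:
Op 1: register job_A */18 -> active={job_A:*/18}
Op 2: register job_E */6 -> active={job_A:*/18, job_E:*/6}
Op 3: register job_A */6 -> active={job_A:*/6, job_E:*/6}
Op 4: register job_F */3 -> active={job_A:*/6, job_E:*/6, job_F:*/3}
Op 5: register job_D */12 -> active={job_A:*/6, job_D:*/12, job_E:*/6, job_F:*/3}
Op 6: register job_C */17 -> active={job_A:*/6, job_C:*/17, job_D:*/12, job_E:*/6, job_F:*/3}
Op 7: register job_E */11 -> active={job_A:*/6, job_C:*/17, job_D:*/12, job_E:*/11, job_F:*/3}
Op 8: register job_D */7 -> active={job_A:*/6, job_C:*/17, job_D:*/7, job_E:*/11, job_F:*/3}
Op 9: unregister job_C -> active={job_A:*/6, job_D:*/7, job_E:*/11, job_F:*/3}
Op 10: register job_A */19 -> active={job_A:*/19, job_D:*/7, job_E:*/11, job_F:*/3}
Final interval of job_F = 3
Next fire of job_F after T=46: (46//3+1)*3 = 48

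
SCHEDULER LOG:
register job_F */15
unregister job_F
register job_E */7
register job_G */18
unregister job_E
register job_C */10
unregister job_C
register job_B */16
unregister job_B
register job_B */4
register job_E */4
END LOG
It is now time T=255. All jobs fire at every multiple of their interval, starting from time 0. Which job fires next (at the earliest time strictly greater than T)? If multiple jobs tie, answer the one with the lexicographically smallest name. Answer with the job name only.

Op 1: register job_F */15 -> active={job_F:*/15}
Op 2: unregister job_F -> active={}
Op 3: register job_E */7 -> active={job_E:*/7}
Op 4: register job_G */18 -> active={job_E:*/7, job_G:*/18}
Op 5: unregister job_E -> active={job_G:*/18}
Op 6: register job_C */10 -> active={job_C:*/10, job_G:*/18}
Op 7: unregister job_C -> active={job_G:*/18}
Op 8: register job_B */16 -> active={job_B:*/16, job_G:*/18}
Op 9: unregister job_B -> active={job_G:*/18}
Op 10: register job_B */4 -> active={job_B:*/4, job_G:*/18}
Op 11: register job_E */4 -> active={job_B:*/4, job_E:*/4, job_G:*/18}
  job_B: interval 4, next fire after T=255 is 256
  job_E: interval 4, next fire after T=255 is 256
  job_G: interval 18, next fire after T=255 is 270
Earliest = 256, winner (lex tiebreak) = job_B

Answer: job_B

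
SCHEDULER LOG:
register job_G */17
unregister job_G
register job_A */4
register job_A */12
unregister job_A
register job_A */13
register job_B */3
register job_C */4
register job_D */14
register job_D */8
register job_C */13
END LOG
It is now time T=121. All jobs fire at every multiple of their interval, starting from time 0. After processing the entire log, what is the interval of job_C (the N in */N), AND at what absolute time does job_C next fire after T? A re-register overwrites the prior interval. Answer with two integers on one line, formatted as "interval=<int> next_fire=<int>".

Op 1: register job_G */17 -> active={job_G:*/17}
Op 2: unregister job_G -> active={}
Op 3: register job_A */4 -> active={job_A:*/4}
Op 4: register job_A */12 -> active={job_A:*/12}
Op 5: unregister job_A -> active={}
Op 6: register job_A */13 -> active={job_A:*/13}
Op 7: register job_B */3 -> active={job_A:*/13, job_B:*/3}
Op 8: register job_C */4 -> active={job_A:*/13, job_B:*/3, job_C:*/4}
Op 9: register job_D */14 -> active={job_A:*/13, job_B:*/3, job_C:*/4, job_D:*/14}
Op 10: register job_D */8 -> active={job_A:*/13, job_B:*/3, job_C:*/4, job_D:*/8}
Op 11: register job_C */13 -> active={job_A:*/13, job_B:*/3, job_C:*/13, job_D:*/8}
Final interval of job_C = 13
Next fire of job_C after T=121: (121//13+1)*13 = 130

Answer: interval=13 next_fire=130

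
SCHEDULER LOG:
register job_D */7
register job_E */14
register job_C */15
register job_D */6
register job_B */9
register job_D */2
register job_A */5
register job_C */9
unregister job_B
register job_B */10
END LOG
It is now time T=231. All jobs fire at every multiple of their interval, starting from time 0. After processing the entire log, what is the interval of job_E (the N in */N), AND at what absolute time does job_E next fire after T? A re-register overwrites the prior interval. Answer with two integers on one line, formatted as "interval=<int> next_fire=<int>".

Answer: interval=14 next_fire=238

Derivation:
Op 1: register job_D */7 -> active={job_D:*/7}
Op 2: register job_E */14 -> active={job_D:*/7, job_E:*/14}
Op 3: register job_C */15 -> active={job_C:*/15, job_D:*/7, job_E:*/14}
Op 4: register job_D */6 -> active={job_C:*/15, job_D:*/6, job_E:*/14}
Op 5: register job_B */9 -> active={job_B:*/9, job_C:*/15, job_D:*/6, job_E:*/14}
Op 6: register job_D */2 -> active={job_B:*/9, job_C:*/15, job_D:*/2, job_E:*/14}
Op 7: register job_A */5 -> active={job_A:*/5, job_B:*/9, job_C:*/15, job_D:*/2, job_E:*/14}
Op 8: register job_C */9 -> active={job_A:*/5, job_B:*/9, job_C:*/9, job_D:*/2, job_E:*/14}
Op 9: unregister job_B -> active={job_A:*/5, job_C:*/9, job_D:*/2, job_E:*/14}
Op 10: register job_B */10 -> active={job_A:*/5, job_B:*/10, job_C:*/9, job_D:*/2, job_E:*/14}
Final interval of job_E = 14
Next fire of job_E after T=231: (231//14+1)*14 = 238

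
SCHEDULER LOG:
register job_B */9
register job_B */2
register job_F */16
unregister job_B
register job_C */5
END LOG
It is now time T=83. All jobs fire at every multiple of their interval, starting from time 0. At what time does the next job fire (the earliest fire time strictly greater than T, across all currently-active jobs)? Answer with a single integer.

Op 1: register job_B */9 -> active={job_B:*/9}
Op 2: register job_B */2 -> active={job_B:*/2}
Op 3: register job_F */16 -> active={job_B:*/2, job_F:*/16}
Op 4: unregister job_B -> active={job_F:*/16}
Op 5: register job_C */5 -> active={job_C:*/5, job_F:*/16}
  job_C: interval 5, next fire after T=83 is 85
  job_F: interval 16, next fire after T=83 is 96
Earliest fire time = 85 (job job_C)

Answer: 85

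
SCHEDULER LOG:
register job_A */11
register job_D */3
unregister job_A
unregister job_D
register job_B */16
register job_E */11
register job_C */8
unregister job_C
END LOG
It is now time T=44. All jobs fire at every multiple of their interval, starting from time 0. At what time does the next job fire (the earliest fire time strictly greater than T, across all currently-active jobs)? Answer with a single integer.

Answer: 48

Derivation:
Op 1: register job_A */11 -> active={job_A:*/11}
Op 2: register job_D */3 -> active={job_A:*/11, job_D:*/3}
Op 3: unregister job_A -> active={job_D:*/3}
Op 4: unregister job_D -> active={}
Op 5: register job_B */16 -> active={job_B:*/16}
Op 6: register job_E */11 -> active={job_B:*/16, job_E:*/11}
Op 7: register job_C */8 -> active={job_B:*/16, job_C:*/8, job_E:*/11}
Op 8: unregister job_C -> active={job_B:*/16, job_E:*/11}
  job_B: interval 16, next fire after T=44 is 48
  job_E: interval 11, next fire after T=44 is 55
Earliest fire time = 48 (job job_B)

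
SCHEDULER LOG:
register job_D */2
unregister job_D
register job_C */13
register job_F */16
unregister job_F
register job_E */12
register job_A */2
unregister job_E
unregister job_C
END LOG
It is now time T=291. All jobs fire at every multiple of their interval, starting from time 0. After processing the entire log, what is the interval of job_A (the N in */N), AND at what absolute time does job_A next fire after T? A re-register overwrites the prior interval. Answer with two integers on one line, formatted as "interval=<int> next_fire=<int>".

Op 1: register job_D */2 -> active={job_D:*/2}
Op 2: unregister job_D -> active={}
Op 3: register job_C */13 -> active={job_C:*/13}
Op 4: register job_F */16 -> active={job_C:*/13, job_F:*/16}
Op 5: unregister job_F -> active={job_C:*/13}
Op 6: register job_E */12 -> active={job_C:*/13, job_E:*/12}
Op 7: register job_A */2 -> active={job_A:*/2, job_C:*/13, job_E:*/12}
Op 8: unregister job_E -> active={job_A:*/2, job_C:*/13}
Op 9: unregister job_C -> active={job_A:*/2}
Final interval of job_A = 2
Next fire of job_A after T=291: (291//2+1)*2 = 292

Answer: interval=2 next_fire=292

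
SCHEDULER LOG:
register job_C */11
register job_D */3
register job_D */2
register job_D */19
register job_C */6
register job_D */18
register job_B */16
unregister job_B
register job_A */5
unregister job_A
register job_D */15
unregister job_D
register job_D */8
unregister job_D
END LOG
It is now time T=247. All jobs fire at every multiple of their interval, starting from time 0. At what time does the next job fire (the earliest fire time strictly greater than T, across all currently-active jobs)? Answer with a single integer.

Answer: 252

Derivation:
Op 1: register job_C */11 -> active={job_C:*/11}
Op 2: register job_D */3 -> active={job_C:*/11, job_D:*/3}
Op 3: register job_D */2 -> active={job_C:*/11, job_D:*/2}
Op 4: register job_D */19 -> active={job_C:*/11, job_D:*/19}
Op 5: register job_C */6 -> active={job_C:*/6, job_D:*/19}
Op 6: register job_D */18 -> active={job_C:*/6, job_D:*/18}
Op 7: register job_B */16 -> active={job_B:*/16, job_C:*/6, job_D:*/18}
Op 8: unregister job_B -> active={job_C:*/6, job_D:*/18}
Op 9: register job_A */5 -> active={job_A:*/5, job_C:*/6, job_D:*/18}
Op 10: unregister job_A -> active={job_C:*/6, job_D:*/18}
Op 11: register job_D */15 -> active={job_C:*/6, job_D:*/15}
Op 12: unregister job_D -> active={job_C:*/6}
Op 13: register job_D */8 -> active={job_C:*/6, job_D:*/8}
Op 14: unregister job_D -> active={job_C:*/6}
  job_C: interval 6, next fire after T=247 is 252
Earliest fire time = 252 (job job_C)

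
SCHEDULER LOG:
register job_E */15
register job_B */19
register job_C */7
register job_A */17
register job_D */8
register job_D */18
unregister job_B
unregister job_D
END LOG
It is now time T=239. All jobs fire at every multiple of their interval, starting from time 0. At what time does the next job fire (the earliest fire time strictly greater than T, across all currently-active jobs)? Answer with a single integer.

Answer: 240

Derivation:
Op 1: register job_E */15 -> active={job_E:*/15}
Op 2: register job_B */19 -> active={job_B:*/19, job_E:*/15}
Op 3: register job_C */7 -> active={job_B:*/19, job_C:*/7, job_E:*/15}
Op 4: register job_A */17 -> active={job_A:*/17, job_B:*/19, job_C:*/7, job_E:*/15}
Op 5: register job_D */8 -> active={job_A:*/17, job_B:*/19, job_C:*/7, job_D:*/8, job_E:*/15}
Op 6: register job_D */18 -> active={job_A:*/17, job_B:*/19, job_C:*/7, job_D:*/18, job_E:*/15}
Op 7: unregister job_B -> active={job_A:*/17, job_C:*/7, job_D:*/18, job_E:*/15}
Op 8: unregister job_D -> active={job_A:*/17, job_C:*/7, job_E:*/15}
  job_A: interval 17, next fire after T=239 is 255
  job_C: interval 7, next fire after T=239 is 245
  job_E: interval 15, next fire after T=239 is 240
Earliest fire time = 240 (job job_E)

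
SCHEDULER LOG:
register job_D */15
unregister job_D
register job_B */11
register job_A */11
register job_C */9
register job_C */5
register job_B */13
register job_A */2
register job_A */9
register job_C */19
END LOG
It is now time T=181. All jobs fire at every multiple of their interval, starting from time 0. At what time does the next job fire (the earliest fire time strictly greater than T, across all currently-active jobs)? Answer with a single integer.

Op 1: register job_D */15 -> active={job_D:*/15}
Op 2: unregister job_D -> active={}
Op 3: register job_B */11 -> active={job_B:*/11}
Op 4: register job_A */11 -> active={job_A:*/11, job_B:*/11}
Op 5: register job_C */9 -> active={job_A:*/11, job_B:*/11, job_C:*/9}
Op 6: register job_C */5 -> active={job_A:*/11, job_B:*/11, job_C:*/5}
Op 7: register job_B */13 -> active={job_A:*/11, job_B:*/13, job_C:*/5}
Op 8: register job_A */2 -> active={job_A:*/2, job_B:*/13, job_C:*/5}
Op 9: register job_A */9 -> active={job_A:*/9, job_B:*/13, job_C:*/5}
Op 10: register job_C */19 -> active={job_A:*/9, job_B:*/13, job_C:*/19}
  job_A: interval 9, next fire after T=181 is 189
  job_B: interval 13, next fire after T=181 is 182
  job_C: interval 19, next fire after T=181 is 190
Earliest fire time = 182 (job job_B)

Answer: 182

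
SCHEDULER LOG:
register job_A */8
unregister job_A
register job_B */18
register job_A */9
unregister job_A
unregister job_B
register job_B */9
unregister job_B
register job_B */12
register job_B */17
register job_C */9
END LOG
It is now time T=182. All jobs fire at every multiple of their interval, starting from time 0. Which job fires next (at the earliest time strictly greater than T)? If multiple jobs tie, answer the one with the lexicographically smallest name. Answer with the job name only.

Op 1: register job_A */8 -> active={job_A:*/8}
Op 2: unregister job_A -> active={}
Op 3: register job_B */18 -> active={job_B:*/18}
Op 4: register job_A */9 -> active={job_A:*/9, job_B:*/18}
Op 5: unregister job_A -> active={job_B:*/18}
Op 6: unregister job_B -> active={}
Op 7: register job_B */9 -> active={job_B:*/9}
Op 8: unregister job_B -> active={}
Op 9: register job_B */12 -> active={job_B:*/12}
Op 10: register job_B */17 -> active={job_B:*/17}
Op 11: register job_C */9 -> active={job_B:*/17, job_C:*/9}
  job_B: interval 17, next fire after T=182 is 187
  job_C: interval 9, next fire after T=182 is 189
Earliest = 187, winner (lex tiebreak) = job_B

Answer: job_B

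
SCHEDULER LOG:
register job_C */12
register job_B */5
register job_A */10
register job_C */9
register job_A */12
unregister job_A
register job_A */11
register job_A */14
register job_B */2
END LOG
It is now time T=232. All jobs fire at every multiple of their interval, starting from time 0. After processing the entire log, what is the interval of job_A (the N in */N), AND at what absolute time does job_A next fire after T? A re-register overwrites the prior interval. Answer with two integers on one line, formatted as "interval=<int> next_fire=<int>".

Answer: interval=14 next_fire=238

Derivation:
Op 1: register job_C */12 -> active={job_C:*/12}
Op 2: register job_B */5 -> active={job_B:*/5, job_C:*/12}
Op 3: register job_A */10 -> active={job_A:*/10, job_B:*/5, job_C:*/12}
Op 4: register job_C */9 -> active={job_A:*/10, job_B:*/5, job_C:*/9}
Op 5: register job_A */12 -> active={job_A:*/12, job_B:*/5, job_C:*/9}
Op 6: unregister job_A -> active={job_B:*/5, job_C:*/9}
Op 7: register job_A */11 -> active={job_A:*/11, job_B:*/5, job_C:*/9}
Op 8: register job_A */14 -> active={job_A:*/14, job_B:*/5, job_C:*/9}
Op 9: register job_B */2 -> active={job_A:*/14, job_B:*/2, job_C:*/9}
Final interval of job_A = 14
Next fire of job_A after T=232: (232//14+1)*14 = 238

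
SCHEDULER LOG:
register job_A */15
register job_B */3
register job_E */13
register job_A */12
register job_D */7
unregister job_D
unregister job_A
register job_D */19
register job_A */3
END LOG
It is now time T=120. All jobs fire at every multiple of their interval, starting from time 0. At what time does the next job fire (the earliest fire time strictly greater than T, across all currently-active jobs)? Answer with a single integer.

Op 1: register job_A */15 -> active={job_A:*/15}
Op 2: register job_B */3 -> active={job_A:*/15, job_B:*/3}
Op 3: register job_E */13 -> active={job_A:*/15, job_B:*/3, job_E:*/13}
Op 4: register job_A */12 -> active={job_A:*/12, job_B:*/3, job_E:*/13}
Op 5: register job_D */7 -> active={job_A:*/12, job_B:*/3, job_D:*/7, job_E:*/13}
Op 6: unregister job_D -> active={job_A:*/12, job_B:*/3, job_E:*/13}
Op 7: unregister job_A -> active={job_B:*/3, job_E:*/13}
Op 8: register job_D */19 -> active={job_B:*/3, job_D:*/19, job_E:*/13}
Op 9: register job_A */3 -> active={job_A:*/3, job_B:*/3, job_D:*/19, job_E:*/13}
  job_A: interval 3, next fire after T=120 is 123
  job_B: interval 3, next fire after T=120 is 123
  job_D: interval 19, next fire after T=120 is 133
  job_E: interval 13, next fire after T=120 is 130
Earliest fire time = 123 (job job_A)

Answer: 123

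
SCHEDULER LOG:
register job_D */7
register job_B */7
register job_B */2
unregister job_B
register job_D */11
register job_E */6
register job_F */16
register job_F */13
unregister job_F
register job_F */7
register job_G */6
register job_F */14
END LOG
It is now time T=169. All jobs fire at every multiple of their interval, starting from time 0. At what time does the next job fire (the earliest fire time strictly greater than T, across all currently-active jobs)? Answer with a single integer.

Answer: 174

Derivation:
Op 1: register job_D */7 -> active={job_D:*/7}
Op 2: register job_B */7 -> active={job_B:*/7, job_D:*/7}
Op 3: register job_B */2 -> active={job_B:*/2, job_D:*/7}
Op 4: unregister job_B -> active={job_D:*/7}
Op 5: register job_D */11 -> active={job_D:*/11}
Op 6: register job_E */6 -> active={job_D:*/11, job_E:*/6}
Op 7: register job_F */16 -> active={job_D:*/11, job_E:*/6, job_F:*/16}
Op 8: register job_F */13 -> active={job_D:*/11, job_E:*/6, job_F:*/13}
Op 9: unregister job_F -> active={job_D:*/11, job_E:*/6}
Op 10: register job_F */7 -> active={job_D:*/11, job_E:*/6, job_F:*/7}
Op 11: register job_G */6 -> active={job_D:*/11, job_E:*/6, job_F:*/7, job_G:*/6}
Op 12: register job_F */14 -> active={job_D:*/11, job_E:*/6, job_F:*/14, job_G:*/6}
  job_D: interval 11, next fire after T=169 is 176
  job_E: interval 6, next fire after T=169 is 174
  job_F: interval 14, next fire after T=169 is 182
  job_G: interval 6, next fire after T=169 is 174
Earliest fire time = 174 (job job_E)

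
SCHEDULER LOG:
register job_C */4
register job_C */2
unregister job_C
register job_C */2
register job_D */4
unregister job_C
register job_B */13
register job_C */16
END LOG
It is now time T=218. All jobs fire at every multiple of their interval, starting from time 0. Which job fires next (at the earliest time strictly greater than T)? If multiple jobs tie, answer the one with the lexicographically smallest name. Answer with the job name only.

Answer: job_D

Derivation:
Op 1: register job_C */4 -> active={job_C:*/4}
Op 2: register job_C */2 -> active={job_C:*/2}
Op 3: unregister job_C -> active={}
Op 4: register job_C */2 -> active={job_C:*/2}
Op 5: register job_D */4 -> active={job_C:*/2, job_D:*/4}
Op 6: unregister job_C -> active={job_D:*/4}
Op 7: register job_B */13 -> active={job_B:*/13, job_D:*/4}
Op 8: register job_C */16 -> active={job_B:*/13, job_C:*/16, job_D:*/4}
  job_B: interval 13, next fire after T=218 is 221
  job_C: interval 16, next fire after T=218 is 224
  job_D: interval 4, next fire after T=218 is 220
Earliest = 220, winner (lex tiebreak) = job_D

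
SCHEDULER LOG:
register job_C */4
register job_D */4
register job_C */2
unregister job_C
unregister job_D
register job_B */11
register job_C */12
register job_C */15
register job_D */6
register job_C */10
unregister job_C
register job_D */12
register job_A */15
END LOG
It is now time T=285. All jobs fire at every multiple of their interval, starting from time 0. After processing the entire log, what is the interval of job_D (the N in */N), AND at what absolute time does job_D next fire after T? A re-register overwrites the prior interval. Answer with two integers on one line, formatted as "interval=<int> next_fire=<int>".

Answer: interval=12 next_fire=288

Derivation:
Op 1: register job_C */4 -> active={job_C:*/4}
Op 2: register job_D */4 -> active={job_C:*/4, job_D:*/4}
Op 3: register job_C */2 -> active={job_C:*/2, job_D:*/4}
Op 4: unregister job_C -> active={job_D:*/4}
Op 5: unregister job_D -> active={}
Op 6: register job_B */11 -> active={job_B:*/11}
Op 7: register job_C */12 -> active={job_B:*/11, job_C:*/12}
Op 8: register job_C */15 -> active={job_B:*/11, job_C:*/15}
Op 9: register job_D */6 -> active={job_B:*/11, job_C:*/15, job_D:*/6}
Op 10: register job_C */10 -> active={job_B:*/11, job_C:*/10, job_D:*/6}
Op 11: unregister job_C -> active={job_B:*/11, job_D:*/6}
Op 12: register job_D */12 -> active={job_B:*/11, job_D:*/12}
Op 13: register job_A */15 -> active={job_A:*/15, job_B:*/11, job_D:*/12}
Final interval of job_D = 12
Next fire of job_D after T=285: (285//12+1)*12 = 288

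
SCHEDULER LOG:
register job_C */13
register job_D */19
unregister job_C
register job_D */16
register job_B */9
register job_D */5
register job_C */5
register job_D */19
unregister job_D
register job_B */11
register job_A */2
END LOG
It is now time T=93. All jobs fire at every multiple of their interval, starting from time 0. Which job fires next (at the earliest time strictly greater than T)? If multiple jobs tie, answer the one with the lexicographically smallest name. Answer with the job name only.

Op 1: register job_C */13 -> active={job_C:*/13}
Op 2: register job_D */19 -> active={job_C:*/13, job_D:*/19}
Op 3: unregister job_C -> active={job_D:*/19}
Op 4: register job_D */16 -> active={job_D:*/16}
Op 5: register job_B */9 -> active={job_B:*/9, job_D:*/16}
Op 6: register job_D */5 -> active={job_B:*/9, job_D:*/5}
Op 7: register job_C */5 -> active={job_B:*/9, job_C:*/5, job_D:*/5}
Op 8: register job_D */19 -> active={job_B:*/9, job_C:*/5, job_D:*/19}
Op 9: unregister job_D -> active={job_B:*/9, job_C:*/5}
Op 10: register job_B */11 -> active={job_B:*/11, job_C:*/5}
Op 11: register job_A */2 -> active={job_A:*/2, job_B:*/11, job_C:*/5}
  job_A: interval 2, next fire after T=93 is 94
  job_B: interval 11, next fire after T=93 is 99
  job_C: interval 5, next fire after T=93 is 95
Earliest = 94, winner (lex tiebreak) = job_A

Answer: job_A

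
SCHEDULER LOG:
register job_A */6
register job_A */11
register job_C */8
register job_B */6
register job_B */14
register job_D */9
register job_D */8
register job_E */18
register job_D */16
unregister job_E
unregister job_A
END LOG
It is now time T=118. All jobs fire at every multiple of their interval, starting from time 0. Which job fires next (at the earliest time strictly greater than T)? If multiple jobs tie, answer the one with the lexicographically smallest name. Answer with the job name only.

Answer: job_C

Derivation:
Op 1: register job_A */6 -> active={job_A:*/6}
Op 2: register job_A */11 -> active={job_A:*/11}
Op 3: register job_C */8 -> active={job_A:*/11, job_C:*/8}
Op 4: register job_B */6 -> active={job_A:*/11, job_B:*/6, job_C:*/8}
Op 5: register job_B */14 -> active={job_A:*/11, job_B:*/14, job_C:*/8}
Op 6: register job_D */9 -> active={job_A:*/11, job_B:*/14, job_C:*/8, job_D:*/9}
Op 7: register job_D */8 -> active={job_A:*/11, job_B:*/14, job_C:*/8, job_D:*/8}
Op 8: register job_E */18 -> active={job_A:*/11, job_B:*/14, job_C:*/8, job_D:*/8, job_E:*/18}
Op 9: register job_D */16 -> active={job_A:*/11, job_B:*/14, job_C:*/8, job_D:*/16, job_E:*/18}
Op 10: unregister job_E -> active={job_A:*/11, job_B:*/14, job_C:*/8, job_D:*/16}
Op 11: unregister job_A -> active={job_B:*/14, job_C:*/8, job_D:*/16}
  job_B: interval 14, next fire after T=118 is 126
  job_C: interval 8, next fire after T=118 is 120
  job_D: interval 16, next fire after T=118 is 128
Earliest = 120, winner (lex tiebreak) = job_C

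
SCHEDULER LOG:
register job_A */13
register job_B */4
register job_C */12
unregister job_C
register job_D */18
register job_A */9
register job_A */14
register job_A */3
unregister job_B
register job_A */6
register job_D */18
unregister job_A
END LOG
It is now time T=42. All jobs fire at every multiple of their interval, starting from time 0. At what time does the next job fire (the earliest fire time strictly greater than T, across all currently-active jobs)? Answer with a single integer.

Op 1: register job_A */13 -> active={job_A:*/13}
Op 2: register job_B */4 -> active={job_A:*/13, job_B:*/4}
Op 3: register job_C */12 -> active={job_A:*/13, job_B:*/4, job_C:*/12}
Op 4: unregister job_C -> active={job_A:*/13, job_B:*/4}
Op 5: register job_D */18 -> active={job_A:*/13, job_B:*/4, job_D:*/18}
Op 6: register job_A */9 -> active={job_A:*/9, job_B:*/4, job_D:*/18}
Op 7: register job_A */14 -> active={job_A:*/14, job_B:*/4, job_D:*/18}
Op 8: register job_A */3 -> active={job_A:*/3, job_B:*/4, job_D:*/18}
Op 9: unregister job_B -> active={job_A:*/3, job_D:*/18}
Op 10: register job_A */6 -> active={job_A:*/6, job_D:*/18}
Op 11: register job_D */18 -> active={job_A:*/6, job_D:*/18}
Op 12: unregister job_A -> active={job_D:*/18}
  job_D: interval 18, next fire after T=42 is 54
Earliest fire time = 54 (job job_D)

Answer: 54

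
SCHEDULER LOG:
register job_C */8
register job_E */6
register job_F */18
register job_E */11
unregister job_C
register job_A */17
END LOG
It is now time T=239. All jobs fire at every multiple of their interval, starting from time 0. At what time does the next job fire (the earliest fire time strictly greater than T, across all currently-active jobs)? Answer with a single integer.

Answer: 242

Derivation:
Op 1: register job_C */8 -> active={job_C:*/8}
Op 2: register job_E */6 -> active={job_C:*/8, job_E:*/6}
Op 3: register job_F */18 -> active={job_C:*/8, job_E:*/6, job_F:*/18}
Op 4: register job_E */11 -> active={job_C:*/8, job_E:*/11, job_F:*/18}
Op 5: unregister job_C -> active={job_E:*/11, job_F:*/18}
Op 6: register job_A */17 -> active={job_A:*/17, job_E:*/11, job_F:*/18}
  job_A: interval 17, next fire after T=239 is 255
  job_E: interval 11, next fire after T=239 is 242
  job_F: interval 18, next fire after T=239 is 252
Earliest fire time = 242 (job job_E)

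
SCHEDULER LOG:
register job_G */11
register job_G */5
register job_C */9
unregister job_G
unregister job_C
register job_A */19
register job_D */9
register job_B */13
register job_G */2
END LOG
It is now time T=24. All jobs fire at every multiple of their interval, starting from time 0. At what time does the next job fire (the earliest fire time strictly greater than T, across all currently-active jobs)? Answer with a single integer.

Answer: 26

Derivation:
Op 1: register job_G */11 -> active={job_G:*/11}
Op 2: register job_G */5 -> active={job_G:*/5}
Op 3: register job_C */9 -> active={job_C:*/9, job_G:*/5}
Op 4: unregister job_G -> active={job_C:*/9}
Op 5: unregister job_C -> active={}
Op 6: register job_A */19 -> active={job_A:*/19}
Op 7: register job_D */9 -> active={job_A:*/19, job_D:*/9}
Op 8: register job_B */13 -> active={job_A:*/19, job_B:*/13, job_D:*/9}
Op 9: register job_G */2 -> active={job_A:*/19, job_B:*/13, job_D:*/9, job_G:*/2}
  job_A: interval 19, next fire after T=24 is 38
  job_B: interval 13, next fire after T=24 is 26
  job_D: interval 9, next fire after T=24 is 27
  job_G: interval 2, next fire after T=24 is 26
Earliest fire time = 26 (job job_B)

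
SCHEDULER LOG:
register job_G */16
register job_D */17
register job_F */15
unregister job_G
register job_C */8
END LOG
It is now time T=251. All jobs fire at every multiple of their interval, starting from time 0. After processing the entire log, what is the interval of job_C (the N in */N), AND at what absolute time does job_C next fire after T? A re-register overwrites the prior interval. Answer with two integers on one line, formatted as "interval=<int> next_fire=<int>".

Op 1: register job_G */16 -> active={job_G:*/16}
Op 2: register job_D */17 -> active={job_D:*/17, job_G:*/16}
Op 3: register job_F */15 -> active={job_D:*/17, job_F:*/15, job_G:*/16}
Op 4: unregister job_G -> active={job_D:*/17, job_F:*/15}
Op 5: register job_C */8 -> active={job_C:*/8, job_D:*/17, job_F:*/15}
Final interval of job_C = 8
Next fire of job_C after T=251: (251//8+1)*8 = 256

Answer: interval=8 next_fire=256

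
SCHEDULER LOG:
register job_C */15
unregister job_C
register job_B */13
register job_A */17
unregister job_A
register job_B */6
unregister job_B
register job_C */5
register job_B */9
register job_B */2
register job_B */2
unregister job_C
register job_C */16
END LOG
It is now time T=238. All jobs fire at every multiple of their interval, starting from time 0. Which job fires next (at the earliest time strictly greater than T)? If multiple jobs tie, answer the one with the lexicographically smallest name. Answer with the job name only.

Answer: job_B

Derivation:
Op 1: register job_C */15 -> active={job_C:*/15}
Op 2: unregister job_C -> active={}
Op 3: register job_B */13 -> active={job_B:*/13}
Op 4: register job_A */17 -> active={job_A:*/17, job_B:*/13}
Op 5: unregister job_A -> active={job_B:*/13}
Op 6: register job_B */6 -> active={job_B:*/6}
Op 7: unregister job_B -> active={}
Op 8: register job_C */5 -> active={job_C:*/5}
Op 9: register job_B */9 -> active={job_B:*/9, job_C:*/5}
Op 10: register job_B */2 -> active={job_B:*/2, job_C:*/5}
Op 11: register job_B */2 -> active={job_B:*/2, job_C:*/5}
Op 12: unregister job_C -> active={job_B:*/2}
Op 13: register job_C */16 -> active={job_B:*/2, job_C:*/16}
  job_B: interval 2, next fire after T=238 is 240
  job_C: interval 16, next fire after T=238 is 240
Earliest = 240, winner (lex tiebreak) = job_B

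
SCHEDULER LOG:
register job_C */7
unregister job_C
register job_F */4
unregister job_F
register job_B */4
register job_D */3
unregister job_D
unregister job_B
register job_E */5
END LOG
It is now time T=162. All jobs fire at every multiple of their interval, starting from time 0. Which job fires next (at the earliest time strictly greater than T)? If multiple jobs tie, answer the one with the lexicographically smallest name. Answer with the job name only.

Answer: job_E

Derivation:
Op 1: register job_C */7 -> active={job_C:*/7}
Op 2: unregister job_C -> active={}
Op 3: register job_F */4 -> active={job_F:*/4}
Op 4: unregister job_F -> active={}
Op 5: register job_B */4 -> active={job_B:*/4}
Op 6: register job_D */3 -> active={job_B:*/4, job_D:*/3}
Op 7: unregister job_D -> active={job_B:*/4}
Op 8: unregister job_B -> active={}
Op 9: register job_E */5 -> active={job_E:*/5}
  job_E: interval 5, next fire after T=162 is 165
Earliest = 165, winner (lex tiebreak) = job_E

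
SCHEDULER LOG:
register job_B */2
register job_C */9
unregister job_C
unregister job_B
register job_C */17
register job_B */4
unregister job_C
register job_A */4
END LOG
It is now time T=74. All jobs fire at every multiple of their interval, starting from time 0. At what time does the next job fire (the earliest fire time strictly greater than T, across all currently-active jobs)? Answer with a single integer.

Op 1: register job_B */2 -> active={job_B:*/2}
Op 2: register job_C */9 -> active={job_B:*/2, job_C:*/9}
Op 3: unregister job_C -> active={job_B:*/2}
Op 4: unregister job_B -> active={}
Op 5: register job_C */17 -> active={job_C:*/17}
Op 6: register job_B */4 -> active={job_B:*/4, job_C:*/17}
Op 7: unregister job_C -> active={job_B:*/4}
Op 8: register job_A */4 -> active={job_A:*/4, job_B:*/4}
  job_A: interval 4, next fire after T=74 is 76
  job_B: interval 4, next fire after T=74 is 76
Earliest fire time = 76 (job job_A)

Answer: 76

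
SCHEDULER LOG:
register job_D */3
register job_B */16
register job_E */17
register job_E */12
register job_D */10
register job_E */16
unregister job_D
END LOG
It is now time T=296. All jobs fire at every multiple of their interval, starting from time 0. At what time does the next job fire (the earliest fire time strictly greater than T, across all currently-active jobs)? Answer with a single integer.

Answer: 304

Derivation:
Op 1: register job_D */3 -> active={job_D:*/3}
Op 2: register job_B */16 -> active={job_B:*/16, job_D:*/3}
Op 3: register job_E */17 -> active={job_B:*/16, job_D:*/3, job_E:*/17}
Op 4: register job_E */12 -> active={job_B:*/16, job_D:*/3, job_E:*/12}
Op 5: register job_D */10 -> active={job_B:*/16, job_D:*/10, job_E:*/12}
Op 6: register job_E */16 -> active={job_B:*/16, job_D:*/10, job_E:*/16}
Op 7: unregister job_D -> active={job_B:*/16, job_E:*/16}
  job_B: interval 16, next fire after T=296 is 304
  job_E: interval 16, next fire after T=296 is 304
Earliest fire time = 304 (job job_B)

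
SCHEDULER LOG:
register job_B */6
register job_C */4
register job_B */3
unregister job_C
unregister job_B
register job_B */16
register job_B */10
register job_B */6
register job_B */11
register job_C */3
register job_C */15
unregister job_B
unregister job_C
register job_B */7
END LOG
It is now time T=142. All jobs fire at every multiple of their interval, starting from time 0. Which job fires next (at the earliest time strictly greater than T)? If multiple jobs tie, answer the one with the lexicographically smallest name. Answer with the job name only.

Answer: job_B

Derivation:
Op 1: register job_B */6 -> active={job_B:*/6}
Op 2: register job_C */4 -> active={job_B:*/6, job_C:*/4}
Op 3: register job_B */3 -> active={job_B:*/3, job_C:*/4}
Op 4: unregister job_C -> active={job_B:*/3}
Op 5: unregister job_B -> active={}
Op 6: register job_B */16 -> active={job_B:*/16}
Op 7: register job_B */10 -> active={job_B:*/10}
Op 8: register job_B */6 -> active={job_B:*/6}
Op 9: register job_B */11 -> active={job_B:*/11}
Op 10: register job_C */3 -> active={job_B:*/11, job_C:*/3}
Op 11: register job_C */15 -> active={job_B:*/11, job_C:*/15}
Op 12: unregister job_B -> active={job_C:*/15}
Op 13: unregister job_C -> active={}
Op 14: register job_B */7 -> active={job_B:*/7}
  job_B: interval 7, next fire after T=142 is 147
Earliest = 147, winner (lex tiebreak) = job_B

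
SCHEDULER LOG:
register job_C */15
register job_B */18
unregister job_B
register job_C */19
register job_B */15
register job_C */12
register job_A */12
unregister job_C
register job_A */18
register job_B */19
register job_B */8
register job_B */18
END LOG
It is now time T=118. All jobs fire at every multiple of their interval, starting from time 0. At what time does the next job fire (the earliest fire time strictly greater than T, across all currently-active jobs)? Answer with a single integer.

Op 1: register job_C */15 -> active={job_C:*/15}
Op 2: register job_B */18 -> active={job_B:*/18, job_C:*/15}
Op 3: unregister job_B -> active={job_C:*/15}
Op 4: register job_C */19 -> active={job_C:*/19}
Op 5: register job_B */15 -> active={job_B:*/15, job_C:*/19}
Op 6: register job_C */12 -> active={job_B:*/15, job_C:*/12}
Op 7: register job_A */12 -> active={job_A:*/12, job_B:*/15, job_C:*/12}
Op 8: unregister job_C -> active={job_A:*/12, job_B:*/15}
Op 9: register job_A */18 -> active={job_A:*/18, job_B:*/15}
Op 10: register job_B */19 -> active={job_A:*/18, job_B:*/19}
Op 11: register job_B */8 -> active={job_A:*/18, job_B:*/8}
Op 12: register job_B */18 -> active={job_A:*/18, job_B:*/18}
  job_A: interval 18, next fire after T=118 is 126
  job_B: interval 18, next fire after T=118 is 126
Earliest fire time = 126 (job job_A)

Answer: 126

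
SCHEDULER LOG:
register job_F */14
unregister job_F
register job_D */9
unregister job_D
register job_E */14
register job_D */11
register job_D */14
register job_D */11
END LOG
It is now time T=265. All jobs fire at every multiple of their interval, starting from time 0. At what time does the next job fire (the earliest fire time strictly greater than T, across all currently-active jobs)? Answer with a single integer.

Answer: 266

Derivation:
Op 1: register job_F */14 -> active={job_F:*/14}
Op 2: unregister job_F -> active={}
Op 3: register job_D */9 -> active={job_D:*/9}
Op 4: unregister job_D -> active={}
Op 5: register job_E */14 -> active={job_E:*/14}
Op 6: register job_D */11 -> active={job_D:*/11, job_E:*/14}
Op 7: register job_D */14 -> active={job_D:*/14, job_E:*/14}
Op 8: register job_D */11 -> active={job_D:*/11, job_E:*/14}
  job_D: interval 11, next fire after T=265 is 275
  job_E: interval 14, next fire after T=265 is 266
Earliest fire time = 266 (job job_E)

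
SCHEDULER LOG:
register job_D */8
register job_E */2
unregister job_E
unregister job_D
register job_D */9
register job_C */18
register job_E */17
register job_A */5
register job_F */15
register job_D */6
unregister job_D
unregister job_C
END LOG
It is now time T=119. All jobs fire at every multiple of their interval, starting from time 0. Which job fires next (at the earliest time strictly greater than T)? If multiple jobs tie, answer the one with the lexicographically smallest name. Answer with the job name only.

Op 1: register job_D */8 -> active={job_D:*/8}
Op 2: register job_E */2 -> active={job_D:*/8, job_E:*/2}
Op 3: unregister job_E -> active={job_D:*/8}
Op 4: unregister job_D -> active={}
Op 5: register job_D */9 -> active={job_D:*/9}
Op 6: register job_C */18 -> active={job_C:*/18, job_D:*/9}
Op 7: register job_E */17 -> active={job_C:*/18, job_D:*/9, job_E:*/17}
Op 8: register job_A */5 -> active={job_A:*/5, job_C:*/18, job_D:*/9, job_E:*/17}
Op 9: register job_F */15 -> active={job_A:*/5, job_C:*/18, job_D:*/9, job_E:*/17, job_F:*/15}
Op 10: register job_D */6 -> active={job_A:*/5, job_C:*/18, job_D:*/6, job_E:*/17, job_F:*/15}
Op 11: unregister job_D -> active={job_A:*/5, job_C:*/18, job_E:*/17, job_F:*/15}
Op 12: unregister job_C -> active={job_A:*/5, job_E:*/17, job_F:*/15}
  job_A: interval 5, next fire after T=119 is 120
  job_E: interval 17, next fire after T=119 is 136
  job_F: interval 15, next fire after T=119 is 120
Earliest = 120, winner (lex tiebreak) = job_A

Answer: job_A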